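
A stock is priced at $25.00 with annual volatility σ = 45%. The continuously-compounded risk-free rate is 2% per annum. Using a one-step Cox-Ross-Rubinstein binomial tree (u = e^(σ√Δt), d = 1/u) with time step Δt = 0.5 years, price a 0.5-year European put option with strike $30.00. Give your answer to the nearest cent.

$6.59

CRR parameters: u = e^(σ√Δt) = e^(0.45·√0.5) = 1.3746, d = 1/u = 0.7275
Per-period rate: rΔt = 0.02·0.5 = 0.01, so R = e^0.01 = 1.0101
Risk-neutral probability p = (e^0.01 − 0.7275)/(1.3746 − 0.7275) = 0.2826/0.6472 = 0.4366
Terminal stock prices: S_u = 34.37, S_d = 18.19
Terminal payoffs (K − S): max(-4.366, 0) = 0, max(11.81, 0) = 11.81
Node 0 (S = 25): V_0 = e^(−0.01)·[0.4366·0.0000 + 0.5634·11.8135] = 6.5890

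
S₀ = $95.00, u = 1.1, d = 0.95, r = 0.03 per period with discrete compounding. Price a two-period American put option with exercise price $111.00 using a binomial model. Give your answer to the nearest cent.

Risk-neutral probability p = (1 + 0.03 − 0.95)/(1.1 − 0.95) = 0.0800/0.1500 = 0.5333
Terminal stock prices: S_uu = 115, S_ud = 99.28, S_dd = 85.74
Terminal payoffs (K − S): max(-3.95, 0) = 0, max(11.72, 0) = 11.72, max(25.26, 0) = 25.26
Node u (S = 104.5): continuation = 1/1.03·[0.5333·0.0000 + 0.4667·11.7250] = 5.3123; exercise value = 6.5000 > continuation, so V_u = 6.5000 (exercise)
Node d (S = 90.25): continuation = 1/1.03·[0.5333·11.7250 + 0.4667·25.2625] = 17.5170; exercise value = 20.7500 > continuation, so V_d = 20.7500 (exercise)
Node 0 (S = 95): continuation = 1/1.03·[0.5333·6.5000 + 0.4667·20.7500] = 12.7670; exercise value = 16.0000 > continuation, so V_0 = 16.0000 (exercise)

$16.00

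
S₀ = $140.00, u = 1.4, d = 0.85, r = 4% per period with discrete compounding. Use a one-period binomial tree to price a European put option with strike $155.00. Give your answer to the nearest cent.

Risk-neutral probability p = (1 + 0.04 − 0.85)/(1.4 − 0.85) = 0.1900/0.5500 = 0.3455
Terminal stock prices: S_u = 196, S_d = 119
Terminal payoffs (K − S): max(-41, 0) = 0, max(36, 0) = 36
Node 0 (S = 140): V_0 = 1/1.04·[0.3455·0.0000 + 0.6545·36.0000] = 22.6573

$22.66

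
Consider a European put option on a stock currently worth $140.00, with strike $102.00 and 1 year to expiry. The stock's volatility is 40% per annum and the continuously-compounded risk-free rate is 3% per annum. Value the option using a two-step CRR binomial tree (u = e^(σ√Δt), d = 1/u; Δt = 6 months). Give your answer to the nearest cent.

$6.45

CRR parameters: u = e^(σ√Δt) = e^(0.4·√0.5) = 1.3269, d = 1/u = 0.7536
Per-period rate: rΔt = 0.03·0.5 = 0.015, so R = e^0.015 = 1.0151
Risk-neutral probability p = (e^0.015 − 0.7536)/(1.3269 − 0.7536) = 0.2615/0.5733 = 0.4561
Terminal stock prices: S_uu = 246.5, S_ud = 140, S_dd = 79.52
Terminal payoffs (K − S): max(-144.5, 0) = 0, max(-38, 0) = 0, max(22.48, 0) = 22.48
Node u (S = 185.8): V_u = e^(−0.015)·[0.4561·0.0000 + 0.5439·0.0000] = 0.0000
Node d (S = 105.5): V_d = e^(−0.015)·[0.4561·0.0000 + 0.5439·22.4841] = 12.0466
Node 0 (S = 140): V_0 = e^(−0.015)·[0.4561·0.0000 + 0.5439·12.0466] = 6.4543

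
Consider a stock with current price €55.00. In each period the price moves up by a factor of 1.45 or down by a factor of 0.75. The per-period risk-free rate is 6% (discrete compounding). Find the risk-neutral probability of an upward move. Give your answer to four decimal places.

p = 0.4429

Risk-neutral probability p = (1 + 0.06 − 0.75)/(1.45 − 0.75) = 0.3100/0.7000 = 0.4429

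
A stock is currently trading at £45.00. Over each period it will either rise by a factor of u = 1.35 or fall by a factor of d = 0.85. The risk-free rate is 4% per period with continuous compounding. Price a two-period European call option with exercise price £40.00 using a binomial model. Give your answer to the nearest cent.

Risk-neutral probability p = (e^0.04 − 0.85)/(1.35 − 0.85) = 0.1908/0.5000 = 0.3816
Terminal stock prices: S_uu = 82.01, S_ud = 51.64, S_dd = 32.51
Terminal payoffs (S − K): max(42.01, 0) = 42.01, max(11.64, 0) = 11.64, max(-7.488, 0) = 0
Node u (S = 60.75): V_u = e^(−0.04)·[0.3816·42.0125 + 0.6184·11.6375] = 22.3184
Node d (S = 38.25): V_d = e^(−0.04)·[0.3816·11.6375 + 0.6184·0.0000] = 4.2670
Node 0 (S = 45): V_0 = e^(−0.04)·[0.3816·22.3184 + 0.6184·4.2670] = 10.7184

£10.72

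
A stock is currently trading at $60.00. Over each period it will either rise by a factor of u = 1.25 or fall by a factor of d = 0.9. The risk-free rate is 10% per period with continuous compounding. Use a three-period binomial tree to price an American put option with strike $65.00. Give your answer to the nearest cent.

Risk-neutral probability p = (e^0.1 − 0.9)/(1.25 − 0.9) = 0.2052/0.3500 = 0.5862
Terminal stock prices: S_uuu = 117.2, S_uud = 84.38, S_udd = 60.75, S_ddd = 43.74
Terminal payoffs (K − S): max(-52.19, 0) = 0, max(-19.38, 0) = 0, max(4.25, 0) = 4.25, max(21.26, 0) = 21.26
Node uu (S = 93.75): continuation = e^(−0.1)·[0.5862·0.0000 + 0.4138·0.0000] = 0.0000; exercise value = 0.0000 ≤ continuation, so V_uu = 0.0000
Node ud (S = 67.5): continuation = e^(−0.1)·[0.5862·0.0000 + 0.4138·4.2500] = 1.5913; exercise value = 0.0000 ≤ continuation, so V_ud = 1.5913
Node dd (S = 48.6): continuation = e^(−0.1)·[0.5862·4.2500 + 0.4138·21.2600] = 10.2144; exercise value = 16.4000 > continuation, so V_dd = 16.4000 (exercise)
Node u (S = 75): continuation = e^(−0.1)·[0.5862·0.0000 + 0.4138·1.5913] = 0.5958; exercise value = 0.0000 ≤ continuation, so V_u = 0.5958
Node d (S = 54): continuation = e^(−0.1)·[0.5862·1.5913 + 0.4138·16.4000] = 6.9845; exercise value = 11.0000 > continuation, so V_d = 11.0000 (exercise)
Node 0 (S = 60): continuation = e^(−0.1)·[0.5862·0.5958 + 0.4138·11.0000] = 4.4346; exercise value = 5.0000 > continuation, so V_0 = 5.0000 (exercise)

$5.00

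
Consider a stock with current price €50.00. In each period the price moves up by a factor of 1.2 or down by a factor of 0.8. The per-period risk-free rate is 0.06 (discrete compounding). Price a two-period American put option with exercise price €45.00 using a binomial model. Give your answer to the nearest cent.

Risk-neutral probability p = (1 + 0.06 − 0.8)/(1.2 − 0.8) = 0.2600/0.4000 = 0.6500
Terminal stock prices: S_uu = 72, S_ud = 48, S_dd = 32
Terminal payoffs (K − S): max(-27, 0) = 0, max(-3, 0) = 0, max(13, 0) = 13
Node u (S = 60): continuation = 1/1.06·[0.6500·0.0000 + 0.3500·0.0000] = 0.0000; exercise value = 0.0000 ≤ continuation, so V_u = 0.0000
Node d (S = 40): continuation = 1/1.06·[0.6500·0.0000 + 0.3500·13.0000] = 4.2925; exercise value = 5.0000 > continuation, so V_d = 5.0000 (exercise)
Node 0 (S = 50): continuation = 1/1.06·[0.6500·0.0000 + 0.3500·5.0000] = 1.6509; exercise value = 0.0000 ≤ continuation, so V_0 = 1.6509

€1.65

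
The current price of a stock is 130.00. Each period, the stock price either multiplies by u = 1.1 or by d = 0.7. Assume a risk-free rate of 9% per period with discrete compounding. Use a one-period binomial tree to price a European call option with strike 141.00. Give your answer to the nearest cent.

1.79

Risk-neutral probability p = (1 + 0.09 − 0.7)/(1.1 − 0.7) = 0.3900/0.4000 = 0.9750
Terminal stock prices: S_u = 143, S_d = 91
Terminal payoffs (S − K): max(2, 0) = 2, max(-50, 0) = 0
Node 0 (S = 130): V_0 = 1/1.09·[0.9750·2.0000 + 0.0250·0.0000] = 1.7890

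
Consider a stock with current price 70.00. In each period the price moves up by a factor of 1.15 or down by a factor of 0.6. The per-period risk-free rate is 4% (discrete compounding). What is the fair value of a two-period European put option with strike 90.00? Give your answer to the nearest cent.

14.73

Risk-neutral probability p = (1 + 0.04 − 0.6)/(1.15 − 0.6) = 0.4400/0.5500 = 0.8000
Terminal stock prices: S_uu = 92.57, S_ud = 48.3, S_dd = 25.2
Terminal payoffs (K − S): max(-2.575, 0) = 0, max(41.7, 0) = 41.7, max(64.8, 0) = 64.8
Node u (S = 80.5): V_u = 1/1.04·[0.8000·0.0000 + 0.2000·41.7000] = 8.0192
Node d (S = 42): V_d = 1/1.04·[0.8000·41.7000 + 0.2000·64.8000] = 44.5385
Node 0 (S = 70): V_0 = 1/1.04·[0.8000·8.0192 + 0.2000·44.5385] = 14.7337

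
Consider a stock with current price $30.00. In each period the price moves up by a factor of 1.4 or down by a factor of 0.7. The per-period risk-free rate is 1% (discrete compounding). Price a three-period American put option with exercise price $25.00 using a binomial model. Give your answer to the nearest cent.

$4.31

Risk-neutral probability p = (1 + 0.01 − 0.7)/(1.4 − 0.7) = 0.3100/0.7000 = 0.4429
Terminal stock prices: S_uuu = 82.32, S_uud = 41.16, S_udd = 20.58, S_ddd = 10.29
Terminal payoffs (K − S): max(-57.32, 0) = 0, max(-16.16, 0) = 0, max(4.42, 0) = 4.42, max(14.71, 0) = 14.71
Node uu (S = 58.8): continuation = 1/1.01·[0.4429·0.0000 + 0.5571·0.0000] = 0.0000; exercise value = 0.0000 ≤ continuation, so V_uu = 0.0000
Node ud (S = 29.4): continuation = 1/1.01·[0.4429·0.0000 + 0.5571·4.4200] = 2.4382; exercise value = 0.0000 ≤ continuation, so V_ud = 2.4382
Node dd (S = 14.7): continuation = 1/1.01·[0.4429·4.4200 + 0.5571·14.7100] = 10.0525; exercise value = 10.3000 > continuation, so V_dd = 10.3000 (exercise)
Node u (S = 42): continuation = 1/1.01·[0.4429·0.0000 + 0.5571·2.4382] = 1.3450; exercise value = 0.0000 ≤ continuation, so V_u = 1.3450
Node d (S = 21): continuation = 1/1.01·[0.4429·2.4382 + 0.5571·10.3000] = 6.7508; exercise value = 4.0000 ≤ continuation, so V_d = 6.7508
Node 0 (S = 30): continuation = 1/1.01·[0.4429·1.3450 + 0.5571·6.7508] = 4.3137; exercise value = 0.0000 ≤ continuation, so V_0 = 4.3137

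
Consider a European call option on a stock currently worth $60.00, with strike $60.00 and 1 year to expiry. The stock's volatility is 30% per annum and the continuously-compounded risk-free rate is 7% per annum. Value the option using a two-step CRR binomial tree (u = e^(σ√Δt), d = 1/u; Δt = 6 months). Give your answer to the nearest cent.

CRR parameters: u = e^(σ√Δt) = e^(0.3·√0.5) = 1.2363, d = 1/u = 0.8089
Per-period rate: rΔt = 0.07·0.5 = 0.035, so R = e^0.035 = 1.0356
Risk-neutral probability p = (e^0.035 − 0.8089)/(1.2363 − 0.8089) = 0.2268/0.4275 = 0.5305
Terminal stock prices: S_uu = 91.71, S_ud = 60, S_dd = 39.26
Terminal payoffs (S − K): max(31.71, 0) = 31.71, max(0, 0) = 0, max(-20.74, 0) = 0
Node u (S = 74.18): V_u = e^(−0.035)·[0.5305·31.7079 + 0.4695·0.0000] = 16.2423
Node d (S = 48.53): V_d = e^(−0.035)·[0.5305·0.0000 + 0.4695·0.0000] = 0.0000
Node 0 (S = 60): V_0 = e^(−0.035)·[0.5305·16.2423 + 0.4695·0.0000] = 8.3201

$8.32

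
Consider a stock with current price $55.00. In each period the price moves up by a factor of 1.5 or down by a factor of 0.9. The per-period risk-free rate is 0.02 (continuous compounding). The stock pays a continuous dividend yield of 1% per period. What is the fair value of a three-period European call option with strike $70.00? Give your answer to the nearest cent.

Per-period risk-free factor R = e^0.02 = 1.0202; dividend-adjusted growth = e^(0.02−0.01) = 1.0101.
Risk-neutral probability p = (1.0101 − 0.9)/(1.5 − 0.9) = 0.1101/0.6000 = 0.1834
Terminal stock prices: S_uuu = 185.6, S_uud = 111.4, S_udd = 66.83, S_ddd = 40.1
Terminal payoffs (S − K): max(115.6, 0) = 115.6, max(41.38, 0) = 41.38, max(-3.175, 0) = 0, max(-29.9, 0) = 0
Node uu (S = 123.8): V_uu = e^(−0.02)·[0.1834·115.6250 + 0.8166·41.3750] = 53.9048
Node ud (S = 74.25): V_ud = e^(−0.02)·[0.1834·41.3750 + 0.8166·0.0000] = 7.4386
Node dd (S = 44.55): V_dd = e^(−0.02)·[0.1834·0.0000 + 0.8166·0.0000] = 0.0000
Node u (S = 82.5): V_u = e^(−0.02)·[0.1834·53.9048 + 0.8166·7.4386] = 15.6452
Node d (S = 49.5): V_d = e^(−0.02)·[0.1834·7.4386 + 0.8166·0.0000] = 1.3374
Node 0 (S = 55): V_0 = e^(−0.02)·[0.1834·15.6452 + 0.8166·1.3374] = 3.8832

$3.88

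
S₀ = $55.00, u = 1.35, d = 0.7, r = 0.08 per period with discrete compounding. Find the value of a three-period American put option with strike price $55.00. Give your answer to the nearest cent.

$7.84

Risk-neutral probability p = (1 + 0.08 − 0.7)/(1.35 − 0.7) = 0.3800/0.6500 = 0.5846
Terminal stock prices: S_uuu = 135.3, S_uud = 70.17, S_udd = 36.38, S_ddd = 18.86
Terminal payoffs (K − S): max(-80.32, 0) = 0, max(-15.17, 0) = 0, max(18.62, 0) = 18.62, max(36.14, 0) = 36.14
Node uu (S = 100.2): continuation = 1/1.08·[0.5846·0.0000 + 0.4154·0.0000] = 0.0000; exercise value = 0.0000 ≤ continuation, so V_uu = 0.0000
Node ud (S = 51.97): continuation = 1/1.08·[0.5846·0.0000 + 0.4154·18.6175] = 7.1606; exercise value = 3.0250 ≤ continuation, so V_ud = 7.1606
Node dd (S = 26.95): continuation = 1/1.08·[0.5846·18.6175 + 0.4154·36.1350] = 23.9759; exercise value = 28.0500 > continuation, so V_dd = 28.0500 (exercise)
Node u (S = 74.25): continuation = 1/1.08·[0.5846·0.0000 + 0.4154·7.1606] = 2.7541; exercise value = 0.0000 ≤ continuation, so V_u = 2.7541
Node d (S = 38.5): continuation = 1/1.08·[0.5846·7.1606 + 0.4154·28.0500] = 14.6646; exercise value = 16.5000 > continuation, so V_d = 16.5000 (exercise)
Node 0 (S = 55): continuation = 1/1.08·[0.5846·2.7541 + 0.4154·16.5000] = 7.8370; exercise value = 0.0000 ≤ continuation, so V_0 = 7.8370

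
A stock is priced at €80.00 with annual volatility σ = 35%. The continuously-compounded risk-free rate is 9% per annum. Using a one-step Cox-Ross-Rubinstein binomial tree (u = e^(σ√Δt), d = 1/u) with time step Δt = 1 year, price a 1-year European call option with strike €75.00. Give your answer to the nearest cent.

CRR parameters: u = e^(σ√Δt) = e^(0.35·√1) = 1.4191, d = 1/u = 0.7047
Per-period rate: rΔt = 0.09·1 = 0.09, so R = e^0.09 = 1.0942
Risk-neutral probability p = (e^0.09 − 0.7047)/(1.4191 − 0.7047) = 0.3895/0.7144 = 0.5452
Terminal stock prices: S_u = 113.5, S_d = 56.38
Terminal payoffs (S − K): max(38.53, 0) = 38.53, max(-18.62, 0) = 0
Node 0 (S = 80): V_0 = e^(−0.09)·[0.5452·38.5254 + 0.4548·0.0000] = 19.1966

€19.20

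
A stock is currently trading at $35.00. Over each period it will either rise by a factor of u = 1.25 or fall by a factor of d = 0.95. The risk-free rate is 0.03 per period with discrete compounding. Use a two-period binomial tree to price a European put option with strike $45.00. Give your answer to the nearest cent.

Risk-neutral probability p = (1 + 0.03 − 0.95)/(1.25 − 0.95) = 0.0800/0.3000 = 0.2667
Terminal stock prices: S_uu = 54.69, S_ud = 41.56, S_dd = 31.59
Terminal payoffs (K − S): max(-9.688, 0) = 0, max(3.438, 0) = 3.438, max(13.41, 0) = 13.41
Node u (S = 43.75): V_u = 1/1.03·[0.2667·0.0000 + 0.7333·3.4375] = 2.4474
Node d (S = 33.25): V_d = 1/1.03·[0.2667·3.4375 + 0.7333·13.4125] = 10.4393
Node 0 (S = 35): V_0 = 1/1.03·[0.2667·2.4474 + 0.7333·10.4393] = 8.0662

$8.07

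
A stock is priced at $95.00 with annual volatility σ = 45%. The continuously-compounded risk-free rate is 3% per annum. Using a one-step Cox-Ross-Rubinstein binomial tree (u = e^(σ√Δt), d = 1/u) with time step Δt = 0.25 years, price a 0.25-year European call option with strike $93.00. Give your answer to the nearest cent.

$11.87

CRR parameters: u = e^(σ√Δt) = e^(0.45·√0.25) = 1.2523, d = 1/u = 0.7985
Per-period rate: rΔt = 0.03·0.25 = 0.0075, so R = e^0.0075 = 1.0075
Risk-neutral probability p = (e^0.0075 − 0.7985)/(1.2523 − 0.7985) = 0.2090/0.4538 = 0.4606
Terminal stock prices: S_u = 119, S_d = 75.86
Terminal payoffs (S − K): max(25.97, 0) = 25.97, max(-17.14, 0) = 0
Node 0 (S = 95): V_0 = e^(−0.0075)·[0.4606·25.9707 + 0.5394·0.0000] = 11.8721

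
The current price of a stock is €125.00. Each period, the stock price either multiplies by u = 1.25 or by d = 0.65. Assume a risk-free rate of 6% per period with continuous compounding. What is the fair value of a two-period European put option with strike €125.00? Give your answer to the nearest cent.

€15.25

Risk-neutral probability p = (e^0.06 − 0.65)/(1.25 − 0.65) = 0.4118/0.6000 = 0.6864
Terminal stock prices: S_uu = 195.3, S_ud = 101.6, S_dd = 52.81
Terminal payoffs (K − S): max(-70.31, 0) = 0, max(23.44, 0) = 23.44, max(72.19, 0) = 72.19
Node u (S = 156.2): V_u = e^(−0.06)·[0.6864·0.0000 + 0.3136·23.4375] = 6.9221
Node d (S = 81.25): V_d = e^(−0.06)·[0.6864·23.4375 + 0.3136·72.1875] = 36.4706
Node 0 (S = 125): V_0 = e^(−0.06)·[0.6864·6.9221 + 0.3136·36.4706] = 15.2459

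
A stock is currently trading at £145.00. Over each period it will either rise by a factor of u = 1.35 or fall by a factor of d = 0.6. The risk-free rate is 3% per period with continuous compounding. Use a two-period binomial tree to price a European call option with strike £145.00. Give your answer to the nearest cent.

Risk-neutral probability p = (e^0.03 − 0.6)/(1.35 − 0.6) = 0.4305/0.7500 = 0.5739
Terminal stock prices: S_uu = 264.3, S_ud = 117.4, S_dd = 52.2
Terminal payoffs (S − K): max(119.3, 0) = 119.3, max(-27.55, 0) = 0, max(-92.8, 0) = 0
Node u (S = 195.8): V_u = e^(−0.03)·[0.5739·119.2625 + 0.4261·0.0000] = 66.4265
Node d (S = 87): V_d = e^(−0.03)·[0.5739·0.0000 + 0.4261·0.0000] = 0.0000
Node 0 (S = 145): V_0 = e^(−0.03)·[0.5739·66.4265 + 0.4261·0.0000] = 36.9980

£37.00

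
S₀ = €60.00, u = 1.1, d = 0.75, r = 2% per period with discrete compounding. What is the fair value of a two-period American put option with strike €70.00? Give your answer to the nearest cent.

Risk-neutral probability p = (1 + 0.02 − 0.75)/(1.1 − 0.75) = 0.2700/0.3500 = 0.7714
Terminal stock prices: S_uu = 72.6, S_ud = 49.5, S_dd = 33.75
Terminal payoffs (K − S): max(-2.6, 0) = 0, max(20.5, 0) = 20.5, max(36.25, 0) = 36.25
Node u (S = 66): continuation = 1/1.02·[0.7714·0.0000 + 0.2286·20.5000] = 4.5938; exercise value = 4.0000 ≤ continuation, so V_u = 4.5938
Node d (S = 45): continuation = 1/1.02·[0.7714·20.5000 + 0.2286·36.2500] = 23.6275; exercise value = 25.0000 > continuation, so V_d = 25.0000 (exercise)
Node 0 (S = 60): continuation = 1/1.02·[0.7714·4.5938 + 0.2286·25.0000] = 9.0766; exercise value = 10.0000 > continuation, so V_0 = 10.0000 (exercise)

€10.00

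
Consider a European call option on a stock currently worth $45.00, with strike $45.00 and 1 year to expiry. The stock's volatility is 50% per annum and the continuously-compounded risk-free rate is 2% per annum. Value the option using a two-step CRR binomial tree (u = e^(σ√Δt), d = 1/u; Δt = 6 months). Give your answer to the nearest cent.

CRR parameters: u = e^(σ√Δt) = e^(0.5·√0.5) = 1.4241, d = 1/u = 0.7022
Per-period rate: rΔt = 0.02·0.5 = 0.01, so R = e^0.01 = 1.0101
Risk-neutral probability p = (e^0.01 − 0.7022)/(1.4241 − 0.7022) = 0.3079/0.7219 = 0.4264
Terminal stock prices: S_uu = 91.27, S_ud = 45, S_dd = 22.19
Terminal payoffs (S − K): max(46.27, 0) = 46.27, max(0, 0) = 0, max(-22.81, 0) = 0
Node u (S = 64.09): V_u = e^(−0.01)·[0.4264·46.2652 + 0.5736·0.0000] = 19.5331
Node d (S = 31.6): V_d = e^(−0.01)·[0.4264·0.0000 + 0.5736·0.0000] = 0.0000
Node 0 (S = 45): V_0 = e^(−0.01)·[0.4264·19.5331 + 0.5736·0.0000] = 8.2469

$8.25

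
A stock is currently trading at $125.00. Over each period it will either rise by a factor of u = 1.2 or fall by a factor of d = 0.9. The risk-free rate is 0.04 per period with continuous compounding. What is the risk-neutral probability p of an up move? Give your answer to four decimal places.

p = 0.4694

Risk-neutral probability p = (e^0.04 − 0.9)/(1.2 − 0.9) = 0.1408/0.3000 = 0.4694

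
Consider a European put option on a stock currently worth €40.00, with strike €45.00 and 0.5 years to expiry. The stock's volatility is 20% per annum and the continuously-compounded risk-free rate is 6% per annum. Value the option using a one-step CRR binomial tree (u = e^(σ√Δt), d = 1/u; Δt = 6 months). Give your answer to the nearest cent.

CRR parameters: u = e^(σ√Δt) = e^(0.2·√0.5) = 1.1519, d = 1/u = 0.8681
Per-period rate: rΔt = 0.06·0.5 = 0.03, so R = e^0.03 = 1.0305
Risk-neutral probability p = (e^0.03 − 0.8681)/(1.1519 − 0.8681) = 0.1623/0.2838 = 0.5720
Terminal stock prices: S_u = 46.08, S_d = 34.72
Terminal payoffs (K − S): max(-1.076, 0) = 0, max(10.28, 0) = 10.28
Node 0 (S = 40): V_0 = e^(−0.03)·[0.5720·0.0000 + 0.4280·10.2751] = 4.2676

€4.27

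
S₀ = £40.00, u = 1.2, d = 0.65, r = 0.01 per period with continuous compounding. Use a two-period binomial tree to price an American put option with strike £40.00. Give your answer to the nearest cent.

£6.74

Risk-neutral probability p = (e^0.01 − 0.65)/(1.2 − 0.65) = 0.3601/0.5500 = 0.6546
Terminal stock prices: S_uu = 57.6, S_ud = 31.2, S_dd = 16.9
Terminal payoffs (K − S): max(-17.6, 0) = 0, max(8.8, 0) = 8.8, max(23.1, 0) = 23.1
Node u (S = 48): continuation = e^(−0.01)·[0.6546·0.0000 + 0.3454·8.8000] = 3.0090; exercise value = 0.0000 ≤ continuation, so V_u = 3.0090
Node d (S = 26): continuation = e^(−0.01)·[0.6546·8.8000 + 0.3454·23.1000] = 13.6020; exercise value = 14.0000 > continuation, so V_d = 14.0000 (exercise)
Node 0 (S = 40): continuation = e^(−0.01)·[0.6546·3.0090 + 0.3454·14.0000] = 6.7372; exercise value = 0.0000 ≤ continuation, so V_0 = 6.7372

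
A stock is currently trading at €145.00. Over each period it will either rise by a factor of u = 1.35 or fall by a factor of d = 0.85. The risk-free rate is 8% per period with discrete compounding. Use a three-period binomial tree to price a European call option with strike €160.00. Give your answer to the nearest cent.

Risk-neutral probability p = (1 + 0.08 − 0.85)/(1.35 − 0.85) = 0.2300/0.5000 = 0.4600
Terminal stock prices: S_uuu = 356.8, S_uud = 224.6, S_udd = 141.4, S_ddd = 89.05
Terminal payoffs (S − K): max(196.8, 0) = 196.8, max(64.62, 0) = 64.62, max(-18.57, 0) = 0, max(-70.95, 0) = 0
Node uu (S = 264.3): V_uu = 1/1.08·[0.4600·196.7544 + 0.5400·64.6231] = 116.1144
Node ud (S = 166.4): V_ud = 1/1.08·[0.4600·64.6231 + 0.5400·0.0000] = 27.5247
Node dd (S = 104.8): V_dd = 1/1.08·[0.4600·0.0000 + 0.5400·0.0000] = 0.0000
Node u (S = 195.8): V_u = 1/1.08·[0.4600·116.1144 + 0.5400·27.5247] = 63.2184
Node d (S = 123.2): V_d = 1/1.08·[0.4600·27.5247 + 0.5400·0.0000] = 11.7235
Node 0 (S = 145): V_0 = 1/1.08·[0.4600·63.2184 + 0.5400·11.7235] = 32.7881

€32.79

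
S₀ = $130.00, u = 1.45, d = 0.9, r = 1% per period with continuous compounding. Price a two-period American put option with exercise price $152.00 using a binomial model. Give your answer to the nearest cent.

$29.29

Risk-neutral probability p = (e^0.01 − 0.9)/(1.45 − 0.9) = 0.1101/0.5500 = 0.2001
Terminal stock prices: S_uu = 273.3, S_ud = 169.7, S_dd = 105.3
Terminal payoffs (K − S): max(-121.3, 0) = 0, max(-17.65, 0) = 0, max(46.7, 0) = 46.7
Node u (S = 188.5): continuation = e^(−0.01)·[0.2001·0.0000 + 0.7999·0.0000] = 0.0000; exercise value = 0.0000 ≤ continuation, so V_u = 0.0000
Node d (S = 117): continuation = e^(−0.01)·[0.2001·0.0000 + 0.7999·46.7000] = 36.9840; exercise value = 35.0000 ≤ continuation, so V_d = 36.9840
Node 0 (S = 130): continuation = e^(−0.01)·[0.2001·0.0000 + 0.7999·36.9840] = 29.2895; exercise value = 22.0000 ≤ continuation, so V_0 = 29.2895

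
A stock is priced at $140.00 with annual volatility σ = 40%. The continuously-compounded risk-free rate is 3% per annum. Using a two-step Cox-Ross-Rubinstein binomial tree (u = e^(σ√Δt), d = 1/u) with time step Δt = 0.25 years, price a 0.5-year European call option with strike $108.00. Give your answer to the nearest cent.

CRR parameters: u = e^(σ√Δt) = e^(0.4·√0.25) = 1.2214, d = 1/u = 0.8187
Per-period rate: rΔt = 0.03·0.25 = 0.0075, so R = e^0.0075 = 1.0075
Risk-neutral probability p = (e^0.0075 − 0.8187)/(1.2214 − 0.8187) = 0.1888/0.4027 = 0.4689
Terminal stock prices: S_uu = 208.9, S_ud = 140, S_dd = 93.84
Terminal payoffs (S − K): max(100.9, 0) = 100.9, max(32, 0) = 32, max(-14.16, 0) = 0
Node u (S = 171): V_u = e^(−0.0075)·[0.4689·100.8555 + 0.5311·32.0000] = 63.8034
Node d (S = 114.6): V_d = e^(−0.0075)·[0.4689·32.0000 + 0.5311·0.0000] = 14.8915
Node 0 (S = 140): V_0 = e^(−0.0075)·[0.4689·63.8034 + 0.5311·14.8915] = 37.5418

$37.54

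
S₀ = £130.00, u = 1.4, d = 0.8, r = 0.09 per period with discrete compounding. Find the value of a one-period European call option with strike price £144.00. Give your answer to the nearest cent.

Risk-neutral probability p = (1 + 0.09 − 0.8)/(1.4 − 0.8) = 0.2900/0.6000 = 0.4833
Terminal stock prices: S_u = 182, S_d = 104
Terminal payoffs (S − K): max(38, 0) = 38, max(-40, 0) = 0
Node 0 (S = 130): V_0 = 1/1.09·[0.4833·38.0000 + 0.5167·0.0000] = 16.8502

£16.85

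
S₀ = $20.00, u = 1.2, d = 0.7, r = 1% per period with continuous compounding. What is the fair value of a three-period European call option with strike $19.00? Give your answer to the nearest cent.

Risk-neutral probability p = (e^0.01 − 0.7)/(1.2 − 0.7) = 0.3101/0.5000 = 0.6201
Terminal stock prices: S_uuu = 34.56, S_uud = 20.16, S_udd = 11.76, S_ddd = 6.86
Terminal payoffs (S − K): max(15.56, 0) = 15.56, max(1.16, 0) = 1.16, max(-7.24, 0) = 0, max(-12.14, 0) = 0
Node uu (S = 28.8): V_uu = e^(−0.01)·[0.6201·15.5600 + 0.3799·1.1600] = 9.9891
Node ud (S = 16.8): V_ud = e^(−0.01)·[0.6201·1.1600 + 0.3799·0.0000] = 0.7122
Node dd (S = 9.8): V_dd = e^(−0.01)·[0.6201·0.0000 + 0.3799·0.0000] = 0.0000
Node u (S = 24): V_u = e^(−0.01)·[0.6201·9.9891 + 0.3799·0.7122] = 6.4004
Node d (S = 14): V_d = e^(−0.01)·[0.6201·0.7122 + 0.3799·0.0000] = 0.4372
Node 0 (S = 20): V_0 = e^(−0.01)·[0.6201·6.4004 + 0.3799·0.4372] = 4.0939

$4.09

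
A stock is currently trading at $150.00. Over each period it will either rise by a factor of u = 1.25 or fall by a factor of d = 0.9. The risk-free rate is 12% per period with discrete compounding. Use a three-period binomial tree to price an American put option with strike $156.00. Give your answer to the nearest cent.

Risk-neutral probability p = (1 + 0.12 − 0.9)/(1.25 − 0.9) = 0.2200/0.3500 = 0.6286
Terminal stock prices: S_uuu = 293, S_uud = 210.9, S_udd = 151.9, S_ddd = 109.4
Terminal payoffs (K − S): max(-137, 0) = 0, max(-54.94, 0) = 0, max(4.125, 0) = 4.125, max(46.65, 0) = 46.65
Node uu (S = 234.4): continuation = 1/1.12·[0.6286·0.0000 + 0.3714·0.0000] = 0.0000; exercise value = 0.0000 ≤ continuation, so V_uu = 0.0000
Node ud (S = 168.8): continuation = 1/1.12·[0.6286·0.0000 + 0.3714·4.1250] = 1.3680; exercise value = 0.0000 ≤ continuation, so V_ud = 1.3680
Node dd (S = 121.5): continuation = 1/1.12·[0.6286·4.1250 + 0.3714·46.6500] = 17.7857; exercise value = 34.5000 > continuation, so V_dd = 34.5000 (exercise)
Node u (S = 187.5): continuation = 1/1.12·[0.6286·0.0000 + 0.3714·1.3680] = 0.4537; exercise value = 0.0000 ≤ continuation, so V_u = 0.4537
Node d (S = 135): continuation = 1/1.12·[0.6286·1.3680 + 0.3714·34.5000] = 12.2091; exercise value = 21.0000 > continuation, so V_d = 21.0000 (exercise)
Node 0 (S = 150): continuation = 1/1.12·[0.6286·0.4537 + 0.3714·21.0000] = 7.2189; exercise value = 6.0000 ≤ continuation, so V_0 = 7.2189

$7.22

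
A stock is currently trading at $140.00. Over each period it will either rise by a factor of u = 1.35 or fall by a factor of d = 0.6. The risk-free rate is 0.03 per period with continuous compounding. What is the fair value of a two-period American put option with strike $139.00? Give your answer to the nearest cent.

$28.64

Risk-neutral probability p = (e^0.03 − 0.6)/(1.35 − 0.6) = 0.4305/0.7500 = 0.5739
Terminal stock prices: S_uu = 255.2, S_ud = 113.4, S_dd = 50.4
Terminal payoffs (K − S): max(-116.2, 0) = 0, max(25.6, 0) = 25.6, max(88.6, 0) = 88.6
Node u (S = 189): continuation = e^(−0.03)·[0.5739·0.0000 + 0.4261·25.6000] = 10.5848; exercise value = 0.0000 ≤ continuation, so V_u = 10.5848
Node d (S = 84): continuation = e^(−0.03)·[0.5739·25.6000 + 0.4261·88.6000] = 50.8919; exercise value = 55.0000 > continuation, so V_d = 55.0000 (exercise)
Node 0 (S = 140): continuation = e^(−0.03)·[0.5739·10.5848 + 0.4261·55.0000] = 28.6363; exercise value = 0.0000 ≤ continuation, so V_0 = 28.6363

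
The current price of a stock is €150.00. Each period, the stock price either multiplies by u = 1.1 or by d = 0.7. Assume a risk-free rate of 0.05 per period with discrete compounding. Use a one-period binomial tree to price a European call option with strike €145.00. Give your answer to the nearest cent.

€16.67

Risk-neutral probability p = (1 + 0.05 − 0.7)/(1.1 − 0.7) = 0.3500/0.4000 = 0.8750
Terminal stock prices: S_u = 165, S_d = 105
Terminal payoffs (S − K): max(20, 0) = 20, max(-40, 0) = 0
Node 0 (S = 150): V_0 = 1/1.05·[0.8750·20.0000 + 0.1250·0.0000] = 16.6667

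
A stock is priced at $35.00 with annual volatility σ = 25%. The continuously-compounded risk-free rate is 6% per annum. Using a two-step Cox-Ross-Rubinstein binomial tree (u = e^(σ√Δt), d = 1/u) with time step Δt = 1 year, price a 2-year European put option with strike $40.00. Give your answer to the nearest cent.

$5.41

CRR parameters: u = e^(σ√Δt) = e^(0.25·√1) = 1.2840, d = 1/u = 0.7788
Per-period rate: rΔt = 0.06·1 = 0.06, so R = e^0.06 = 1.0618
Risk-neutral probability p = (e^0.06 − 0.7788)/(1.2840 − 0.7788) = 0.2830/0.5052 = 0.5602
Terminal stock prices: S_uu = 57.71, S_ud = 35, S_dd = 21.23
Terminal payoffs (K − S): max(-17.71, 0) = 0, max(5, 0) = 5, max(18.77, 0) = 18.77
Node u (S = 44.94): V_u = e^(−0.06)·[0.5602·0.0000 + 0.4398·5.0000] = 2.0709
Node d (S = 27.26): V_d = e^(−0.06)·[0.5602·5.0000 + 0.4398·18.7714] = 10.4126
Node 0 (S = 35): V_0 = e^(−0.06)·[0.5602·2.0709 + 0.4398·10.4126] = 5.4052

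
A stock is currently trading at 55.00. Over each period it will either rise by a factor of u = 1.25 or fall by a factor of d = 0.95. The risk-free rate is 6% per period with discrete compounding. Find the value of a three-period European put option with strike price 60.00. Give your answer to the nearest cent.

2.74

Risk-neutral probability p = (1 + 0.06 − 0.95)/(1.25 − 0.95) = 0.1100/0.3000 = 0.3667
Terminal stock prices: S_uuu = 107.4, S_uud = 81.64, S_udd = 62.05, S_ddd = 47.16
Terminal payoffs (K − S): max(-47.42, 0) = 0, max(-21.64, 0) = 0, max(-2.047, 0) = 0, max(12.84, 0) = 12.84
Node uu (S = 85.94): V_uu = 1/1.06·[0.3667·0.0000 + 0.6333·0.0000] = 0.0000
Node ud (S = 65.31): V_ud = 1/1.06·[0.3667·0.0000 + 0.6333·0.0000] = 0.0000
Node dd (S = 49.64): V_dd = 1/1.06·[0.3667·0.0000 + 0.6333·12.8444] = 7.6743
Node u (S = 68.75): V_u = 1/1.06·[0.3667·0.0000 + 0.6333·0.0000] = 0.0000
Node d (S = 52.25): V_d = 1/1.06·[0.3667·0.0000 + 0.6333·7.6743] = 4.5853
Node 0 (S = 55): V_0 = 1/1.06·[0.3667·0.0000 + 0.6333·4.5853] = 2.7396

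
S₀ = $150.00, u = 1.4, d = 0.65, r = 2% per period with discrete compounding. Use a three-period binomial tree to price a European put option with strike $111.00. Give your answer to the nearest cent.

Risk-neutral probability p = (1 + 0.02 − 0.65)/(1.4 − 0.65) = 0.3700/0.7500 = 0.4933
Terminal stock prices: S_uuu = 411.6, S_uud = 191.1, S_udd = 88.73, S_ddd = 41.19
Terminal payoffs (K − S): max(-300.6, 0) = 0, max(-80.1, 0) = 0, max(22.27, 0) = 22.27, max(69.81, 0) = 69.81
Node uu (S = 294): V_uu = 1/1.02·[0.4933·0.0000 + 0.5067·0.0000] = 0.0000
Node ud (S = 136.5): V_ud = 1/1.02·[0.4933·0.0000 + 0.5067·22.2750] = 11.0647
Node dd (S = 63.38): V_dd = 1/1.02·[0.4933·22.2750 + 0.5067·69.8063] = 45.4485
Node u (S = 210): V_u = 1/1.02·[0.4933·0.0000 + 0.5067·11.0647] = 5.4962
Node d (S = 97.5): V_d = 1/1.02·[0.4933·11.0647 + 0.5067·45.4485] = 27.9273
Node 0 (S = 150): V_0 = 1/1.02·[0.4933·5.4962 + 0.5067·27.9273] = 16.5307

$16.53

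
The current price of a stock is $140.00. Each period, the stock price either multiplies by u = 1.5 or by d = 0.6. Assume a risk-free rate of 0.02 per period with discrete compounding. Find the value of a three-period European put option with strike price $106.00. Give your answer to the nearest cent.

$22.24

Risk-neutral probability p = (1 + 0.02 − 0.6)/(1.5 − 0.6) = 0.4200/0.9000 = 0.4667
Terminal stock prices: S_uuu = 472.5, S_uud = 189, S_udd = 75.6, S_ddd = 30.24
Terminal payoffs (K − S): max(-366.5, 0) = 0, max(-83, 0) = 0, max(30.4, 0) = 30.4, max(75.76, 0) = 75.76
Node uu (S = 315): V_uu = 1/1.02·[0.4667·0.0000 + 0.5333·0.0000] = 0.0000
Node ud (S = 126): V_ud = 1/1.02·[0.4667·0.0000 + 0.5333·30.4000] = 15.8954
Node dd (S = 50.4): V_dd = 1/1.02·[0.4667·30.4000 + 0.5333·75.7600] = 53.5216
Node u (S = 210): V_u = 1/1.02·[0.4667·0.0000 + 0.5333·15.8954] = 8.3113
Node d (S = 84): V_d = 1/1.02·[0.4667·15.8954 + 0.5333·53.5216] = 35.2576
Node 0 (S = 140): V_0 = 1/1.02·[0.4667·8.3113 + 0.5333·35.2576] = 22.2379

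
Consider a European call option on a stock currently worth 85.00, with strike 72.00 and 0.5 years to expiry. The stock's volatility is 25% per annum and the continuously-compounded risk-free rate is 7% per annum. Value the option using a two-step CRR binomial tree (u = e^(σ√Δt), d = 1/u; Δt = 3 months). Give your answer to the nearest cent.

16.67

CRR parameters: u = e^(σ√Δt) = e^(0.25·√0.25) = 1.1331, d = 1/u = 0.8825
Per-period rate: rΔt = 0.07·0.25 = 0.0175, so R = e^0.0175 = 1.0177
Risk-neutral probability p = (e^0.0175 − 0.8825)/(1.1331 − 0.8825) = 0.1352/0.2507 = 0.5392
Terminal stock prices: S_uu = 109.1, S_ud = 85, S_dd = 66.2
Terminal payoffs (S − K): max(37.14, 0) = 37.14, max(13, 0) = 13, max(-5.802, 0) = 0
Node u (S = 96.32): V_u = e^(−0.0175)·[0.5392·37.1422 + 0.4608·13.0000] = 25.5667
Node d (S = 75.01): V_d = e^(−0.0175)·[0.5392·13.0000 + 0.4608·0.0000] = 6.8883
Node 0 (S = 85): V_0 = e^(−0.0175)·[0.5392·25.5667 + 0.4608·6.8883] = 16.6659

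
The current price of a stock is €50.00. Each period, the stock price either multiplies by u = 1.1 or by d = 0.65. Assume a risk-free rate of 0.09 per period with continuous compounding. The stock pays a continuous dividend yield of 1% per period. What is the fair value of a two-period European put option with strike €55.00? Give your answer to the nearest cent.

Per-period risk-free factor R = e^0.09 = 1.0942; dividend-adjusted growth = e^(0.09−0.01) = 1.0833.
Risk-neutral probability p = (1.0833 − 0.65)/(1.1 − 0.65) = 0.4333/0.4500 = 0.9629
Terminal stock prices: S_uu = 60.5, S_ud = 35.75, S_dd = 21.13
Terminal payoffs (K − S): max(-5.5, 0) = 0, max(19.25, 0) = 19.25, max(33.88, 0) = 33.88
Node u (S = 55): V_u = e^(−0.09)·[0.9629·0.0000 + 0.0371·19.2500] = 0.6534
Node d (S = 32.5): V_d = e^(−0.09)·[0.9629·19.2500 + 0.0371·33.8750] = 18.0896
Node 0 (S = 50): V_0 = e^(−0.09)·[0.9629·0.6534 + 0.0371·18.0896] = 1.1890

€1.19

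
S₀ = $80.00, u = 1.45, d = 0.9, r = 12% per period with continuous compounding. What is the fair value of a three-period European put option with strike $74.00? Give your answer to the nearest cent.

Risk-neutral probability p = (e^0.12 − 0.9)/(1.45 − 0.9) = 0.2275/0.5500 = 0.4136
Terminal stock prices: S_uuu = 243.9, S_uud = 151.4, S_udd = 93.96, S_ddd = 58.32
Terminal payoffs (K − S): max(-169.9, 0) = 0, max(-77.38, 0) = 0, max(-19.96, 0) = 0, max(15.68, 0) = 15.68
Node uu (S = 168.2): V_uu = e^(−0.12)·[0.4136·0.0000 + 0.5864·0.0000] = 0.0000
Node ud (S = 104.4): V_ud = e^(−0.12)·[0.4136·0.0000 + 0.5864·0.0000] = 0.0000
Node dd (S = 64.8): V_dd = e^(−0.12)·[0.4136·0.0000 + 0.5864·15.6800] = 8.1546
Node u (S = 116): V_u = e^(−0.12)·[0.4136·0.0000 + 0.5864·0.0000] = 0.0000
Node d (S = 72): V_d = e^(−0.12)·[0.4136·0.0000 + 0.5864·8.1546] = 4.2409
Node 0 (S = 80): V_0 = e^(−0.12)·[0.4136·0.0000 + 0.5864·4.2409] = 2.2055

$2.21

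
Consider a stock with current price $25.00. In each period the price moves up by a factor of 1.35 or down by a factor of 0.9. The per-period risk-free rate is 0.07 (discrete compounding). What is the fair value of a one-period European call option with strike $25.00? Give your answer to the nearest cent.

$3.09

Risk-neutral probability p = (1 + 0.07 − 0.9)/(1.35 − 0.9) = 0.1700/0.4500 = 0.3778
Terminal stock prices: S_u = 33.75, S_d = 22.5
Terminal payoffs (S − K): max(8.75, 0) = 8.75, max(-2.5, 0) = 0
Node 0 (S = 25): V_0 = 1/1.07·[0.3778·8.7500 + 0.6222·0.0000] = 3.0893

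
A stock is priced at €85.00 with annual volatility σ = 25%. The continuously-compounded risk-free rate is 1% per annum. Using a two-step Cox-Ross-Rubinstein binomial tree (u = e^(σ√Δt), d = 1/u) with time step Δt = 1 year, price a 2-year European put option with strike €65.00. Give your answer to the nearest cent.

€3.88

CRR parameters: u = e^(σ√Δt) = e^(0.25·√1) = 1.2840, d = 1/u = 0.7788
Per-period rate: rΔt = 0.01·1 = 0.01, so R = e^0.01 = 1.0101
Risk-neutral probability p = (e^0.01 − 0.7788)/(1.2840 − 0.7788) = 0.2312/0.5052 = 0.4577
Terminal stock prices: S_uu = 140.1, S_ud = 85, S_dd = 51.56
Terminal payoffs (K − S): max(-75.14, 0) = 0, max(-20, 0) = 0, max(13.44, 0) = 13.44
Node u (S = 109.1): V_u = e^(−0.01)·[0.4577·0.0000 + 0.5423·0.0000] = 0.0000
Node d (S = 66.2): V_d = e^(−0.01)·[0.4577·0.0000 + 0.5423·13.4449] = 7.2184
Node 0 (S = 85): V_0 = e^(−0.01)·[0.4577·0.0000 + 0.5423·7.2184] = 3.8755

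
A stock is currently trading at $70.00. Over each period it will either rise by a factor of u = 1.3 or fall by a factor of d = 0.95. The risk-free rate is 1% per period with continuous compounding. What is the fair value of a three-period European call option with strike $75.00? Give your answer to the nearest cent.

$5.48

Risk-neutral probability p = (e^0.01 − 0.95)/(1.3 − 0.95) = 0.0601/0.3500 = 0.1716
Terminal stock prices: S_uuu = 153.8, S_uud = 112.4, S_udd = 82.13, S_ddd = 60.02
Terminal payoffs (S − K): max(78.79, 0) = 78.79, max(37.39, 0) = 37.39, max(7.127, 0) = 7.127, max(-14.98, 0) = 0
Node uu (S = 118.3): V_uu = e^(−0.01)·[0.1716·78.7900 + 0.8284·37.3850] = 44.0463
Node ud (S = 86.45): V_ud = e^(−0.01)·[0.1716·37.3850 + 0.8284·7.1275] = 12.1963
Node dd (S = 63.17): V_dd = e^(−0.01)·[0.1716·7.1275 + 0.8284·0.0000] = 1.2107
Node u (S = 91): V_u = e^(−0.01)·[0.1716·44.0463 + 0.8284·12.1963] = 17.4851
Node d (S = 66.5): V_d = e^(−0.01)·[0.1716·12.1963 + 0.8284·1.2107] = 3.0647
Node 0 (S = 70): V_0 = e^(−0.01)·[0.1716·17.4851 + 0.8284·3.0647] = 5.4837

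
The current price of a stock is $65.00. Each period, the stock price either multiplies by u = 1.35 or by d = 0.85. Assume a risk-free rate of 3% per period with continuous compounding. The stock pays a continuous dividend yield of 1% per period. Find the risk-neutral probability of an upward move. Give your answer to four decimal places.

p = 0.3404

Per-period risk-free factor R = e^0.03 = 1.0305; dividend-adjusted growth = e^(0.03−0.01) = 1.0202.
Risk-neutral probability p = (1.0202 − 0.85)/(1.35 − 0.85) = 0.1702/0.5000 = 0.3404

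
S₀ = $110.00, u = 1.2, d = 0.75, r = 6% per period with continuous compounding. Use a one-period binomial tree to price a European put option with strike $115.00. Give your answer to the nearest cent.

$9.40

Risk-neutral probability p = (e^0.06 − 0.75)/(1.2 − 0.75) = 0.3118/0.4500 = 0.6930
Terminal stock prices: S_u = 132, S_d = 82.5
Terminal payoffs (K − S): max(-17, 0) = 0, max(32.5, 0) = 32.5
Node 0 (S = 110): V_0 = e^(−0.06)·[0.6930·0.0000 + 0.3070·32.5000] = 9.3974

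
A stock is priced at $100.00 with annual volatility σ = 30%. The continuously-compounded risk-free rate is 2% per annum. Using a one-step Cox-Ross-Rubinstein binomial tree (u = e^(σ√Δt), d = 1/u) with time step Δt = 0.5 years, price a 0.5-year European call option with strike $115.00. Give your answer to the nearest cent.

CRR parameters: u = e^(σ√Δt) = e^(0.3·√0.5) = 1.2363, d = 1/u = 0.8089
Per-period rate: rΔt = 0.02·0.5 = 0.01, so R = e^0.01 = 1.0101
Risk-neutral probability p = (e^0.01 − 0.8089)/(1.2363 − 0.8089) = 0.2012/0.4275 = 0.4707
Terminal stock prices: S_u = 123.6, S_d = 80.89
Terminal payoffs (S − K): max(8.631, 0) = 8.631, max(-34.11, 0) = 0
Node 0 (S = 100): V_0 = e^(−0.01)·[0.4707·8.6311 + 0.5293·0.0000] = 4.0220

$4.02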